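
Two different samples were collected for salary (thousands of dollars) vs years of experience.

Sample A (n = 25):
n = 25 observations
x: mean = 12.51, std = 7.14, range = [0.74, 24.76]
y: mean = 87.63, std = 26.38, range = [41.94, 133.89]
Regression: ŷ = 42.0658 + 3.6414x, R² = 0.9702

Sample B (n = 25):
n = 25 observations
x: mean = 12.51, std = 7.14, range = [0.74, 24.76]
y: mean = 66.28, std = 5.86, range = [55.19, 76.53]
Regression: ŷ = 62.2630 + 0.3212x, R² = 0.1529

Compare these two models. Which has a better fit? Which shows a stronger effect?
Model A has the better fit (R² = 0.9702 vs 0.1529). Model A shows the stronger effect (|β₁| = 3.6414 vs 0.3212).

Model Comparison:

Which explains more variance? (R²)
- Model A: R² = 0.9702 → 97.02% of variance in salary explained
- Model B: R² = 0.1529 → 15.29% of variance in salary explained
- 0.9702 > 0.1529 → Model A has the better fit

Strength of effect — compare |β₁|:
- Model A: β₁ = 3.6414 → predicted salary rises 3.6414 thousand dollars per additional year of experience
- Model B: β₁ = 0.3212 → predicted salary rises 0.3212 thousand dollars per additional year of experience
- |3.6414| > |0.3212| → Model A shows the stronger marginal effect

Note: A steeper slope doesn't make a better model if the scatter around the line is large.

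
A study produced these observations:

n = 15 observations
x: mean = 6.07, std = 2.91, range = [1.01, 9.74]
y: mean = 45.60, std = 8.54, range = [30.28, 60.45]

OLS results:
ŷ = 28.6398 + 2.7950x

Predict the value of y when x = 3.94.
ŷ = 39.6521

To predict y for x = 3.94, substitute into the regression equation:

ŷ = 28.6398 + 2.7950 × 3.94
ŷ = 28.6398 + 11.0123
ŷ = 39.6521

This is a point prediction; actual observations scatter around it by roughly the residual standard deviation.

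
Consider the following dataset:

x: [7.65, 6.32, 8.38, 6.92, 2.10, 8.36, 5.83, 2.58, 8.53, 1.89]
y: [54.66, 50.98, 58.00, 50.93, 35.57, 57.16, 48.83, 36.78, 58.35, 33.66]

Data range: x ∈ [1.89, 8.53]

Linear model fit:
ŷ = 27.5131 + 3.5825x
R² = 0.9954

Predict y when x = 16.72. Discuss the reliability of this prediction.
The equation gives ŷ = 87.4125; however x = 16.72 is 8.19 units above the observed range, so this extrapolated value should not be trusted.

Prediction calculation:
ŷ = 27.5131 + 3.5825 × 16.72
ŷ = 87.4125

Reliability:
- Data range: x ∈ [1.89, 8.53]
- Prediction point: x = 16.72 is 8.19 units above the observed range → this is EXTRAPOLATION, not interpolation

Why that matters here:
- The standard error of prediction grows with (x − x̄)², and x = 16.72 is far from x̄ = 5.86
- Real relationships often flatten, saturate, or turn nonlinear at extremes
- There are no observations near this x to validate the fitted line there

Report the number if required, but flag clearly that it is an extrapolation.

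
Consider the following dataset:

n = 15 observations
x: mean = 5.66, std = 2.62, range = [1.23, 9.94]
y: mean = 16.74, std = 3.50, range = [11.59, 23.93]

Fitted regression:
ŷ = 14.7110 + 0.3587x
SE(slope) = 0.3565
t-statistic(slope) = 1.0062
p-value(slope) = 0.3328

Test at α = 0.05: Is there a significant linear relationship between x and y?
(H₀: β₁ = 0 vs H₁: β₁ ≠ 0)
p-value = 0.3328 ≥ α = 0.05, so we fail to reject H₀. The relationship is not significant.

Hypothesis test for the slope coefficient:

H₀: β₁ = 0 (no linear relationship)
H₁: β₁ ≠ 0 (linear relationship exists)

Test statistic: t = β̂₁ / SE(β̂₁) = 0.3587 / 0.3565 = 1.0062

With df = 13, the two-sided p-value for |t| = 1.0062 is 0.3328.

Decision rule: reject H₀ if p-value < α.
p-value = 0.3328 ≥ α = 0.05 → fail to reject H₀.

At α = 0.05 the data do not provide convincing evidence of a nonzero slope.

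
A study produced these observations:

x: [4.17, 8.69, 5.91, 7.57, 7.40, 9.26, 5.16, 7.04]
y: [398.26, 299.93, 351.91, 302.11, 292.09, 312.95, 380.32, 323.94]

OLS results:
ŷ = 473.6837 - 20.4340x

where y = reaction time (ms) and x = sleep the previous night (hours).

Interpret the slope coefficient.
An increase of one hour in sleep is associated with a 20.4340 ms decrease in predicted reaction time.

The slope β₁ = -20.4340 gives the rate at which the fitted reaction time changes with sleep.

Interpretation:
- Sleep up by 1 hour → predicted reaction time decreases by 20.4340 ms
- This is a linear approximation: the same per-unit change is assumed across the whole observed x range
- The slope describes association in these data, not necessarily a causal effect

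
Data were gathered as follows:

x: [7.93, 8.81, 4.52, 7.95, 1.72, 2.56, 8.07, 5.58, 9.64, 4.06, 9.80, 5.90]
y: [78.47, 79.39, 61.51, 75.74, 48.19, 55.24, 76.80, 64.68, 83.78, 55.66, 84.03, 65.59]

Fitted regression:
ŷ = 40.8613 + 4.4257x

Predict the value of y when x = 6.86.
ŷ = 71.2216

x = 6.86 lies inside the observed range [1.72, 9.80], so the fitted equation applies directly:

ŷ = 40.8613 + 4.4257 × 6.86
ŷ = 40.8613 + 30.3603
ŷ = 71.2216

This is the fitted mean response at that x — an individual observation would come with a wider prediction interval.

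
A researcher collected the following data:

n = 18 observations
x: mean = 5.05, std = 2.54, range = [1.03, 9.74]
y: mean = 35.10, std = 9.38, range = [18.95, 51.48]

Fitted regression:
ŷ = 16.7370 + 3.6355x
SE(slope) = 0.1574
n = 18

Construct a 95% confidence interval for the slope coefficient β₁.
The 95% CI for β₁ is (3.3018, 3.9692)

Confidence interval for the slope:

The 95% CI for β₁ is: β̂₁ ± t*(α/2, n-2) × SE(β̂₁)

Step 1: Find critical t-value
- Confidence level = 0.95
- Degrees of freedom = n - 2 = 18 - 2 = 16
- t*(α/2, 16) = 2.1199

Step 2: Calculate margin of error
Margin = 2.1199 × 0.1574 = 0.3337

Step 3: Construct interval
CI = 3.6355 ± 0.3337
CI = (3.3018, 3.9692)

Interpretation: each one-unit increase in x is associated with a change in mean y of between 3.3018 and 3.9692, with 95% confidence.
The interval does not include 0, suggesting a significant linear relationship.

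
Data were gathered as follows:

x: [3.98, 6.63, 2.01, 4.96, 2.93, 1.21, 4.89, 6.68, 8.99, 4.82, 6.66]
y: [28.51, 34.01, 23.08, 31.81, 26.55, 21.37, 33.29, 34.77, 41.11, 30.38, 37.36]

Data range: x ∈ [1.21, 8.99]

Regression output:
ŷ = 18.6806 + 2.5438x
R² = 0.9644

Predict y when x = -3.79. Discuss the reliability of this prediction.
ŷ = 9.0396 (extrapolation — x = -3.79 lies outside [1.21, 8.99], so reliability is low).

Prediction calculation:
ŷ = 18.6806 + 2.5438 × (-3.79)
ŷ = 9.0396

Reliability:
- Data range: x ∈ [1.21, 8.99]
- Prediction point: x = -3.79 is 5.00 units below the observed range → this is EXTRAPOLATION, not interpolation

Why that matters here:
- The standard error of prediction grows with (x − x̄)², and x = -3.79 is far from x̄ = 4.89
- Real relationships often flatten, saturate, or turn nonlinear at extremes

Report the number if required, but flag clearly that it is an extrapolation.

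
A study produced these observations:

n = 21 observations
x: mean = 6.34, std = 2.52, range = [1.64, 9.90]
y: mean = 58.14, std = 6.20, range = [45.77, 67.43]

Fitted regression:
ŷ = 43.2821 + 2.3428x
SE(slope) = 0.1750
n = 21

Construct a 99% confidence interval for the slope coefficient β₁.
The 99% CI for β₁ is (1.8421, 2.8435)

Confidence interval for the slope:

The 99% CI for β₁ is: β̂₁ ± t*(α/2, n-2) × SE(β̂₁)

Step 1: Find critical t-value
- Confidence level = 0.99
- Degrees of freedom = n - 2 = 21 - 2 = 19
- t*(α/2, 19) = 2.8609

Step 2: Calculate margin of error
Margin = 2.8609 × 0.1750 = 0.5007

Step 3: Construct interval
CI = 2.3428 ± 0.5007
CI = (1.8421, 2.8435)

Interpretation: We are 99% confident that the true slope β₁ lies between 1.8421 and 2.8435.
Since 0 is outside the interval, a two-sided test at α = 0.01 would reject H₀: β₁ = 0.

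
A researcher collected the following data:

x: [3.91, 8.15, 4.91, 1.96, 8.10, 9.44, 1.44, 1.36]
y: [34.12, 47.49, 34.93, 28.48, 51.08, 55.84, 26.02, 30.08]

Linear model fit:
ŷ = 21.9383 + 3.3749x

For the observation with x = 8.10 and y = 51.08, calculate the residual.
Residual = 1.8050

The residual is the difference between the actual value and the predicted value:

Residual = y - ŷ

Step 1: Calculate predicted value
ŷ = 21.9383 + 3.3749 × 8.10
ŷ = 49.2750

Step 2: Calculate residual
Residual = 51.08 - 49.2750
Residual = 1.8050

Interpretation: the model underestimates the actual value by 1.8050 at this point (positive residual → observation lies above the fitted line).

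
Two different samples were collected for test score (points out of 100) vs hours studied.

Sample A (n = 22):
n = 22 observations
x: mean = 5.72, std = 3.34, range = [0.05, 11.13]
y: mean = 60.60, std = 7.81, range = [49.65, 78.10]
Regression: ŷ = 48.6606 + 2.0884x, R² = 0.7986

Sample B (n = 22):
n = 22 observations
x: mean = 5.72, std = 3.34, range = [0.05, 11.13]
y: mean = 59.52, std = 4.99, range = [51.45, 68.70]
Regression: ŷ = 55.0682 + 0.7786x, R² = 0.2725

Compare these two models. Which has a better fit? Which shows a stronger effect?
Model A has the better fit (R² = 0.7986 vs 0.2725). Model A shows the stronger effect (|β₁| = 2.0884 vs 0.7786).

Model Comparison:

Goodness of fit (R²):
- Model A: R² = 0.7986 → 79.86% of variance in test score explained
- Model B: R² = 0.2725 → 27.25% of variance in test score explained
- 0.7986 > 0.2725 → Model A has the better fit

Which has the larger per-hour effect? (|β₁|)
- Model A: β₁ = 2.0884 → predicted test score rises 2.0884 points per additional hour of study time
- Model B: β₁ = 0.7786 → predicted test score rises 0.7786 points per additional hour of study time
- |2.0884| > |0.7786| → Model A shows the stronger marginal effect

Notes:
- The two samples could reflect different populations, time periods, or measurement quality.
- A steeper slope doesn't make a better model if the scatter around the line is large.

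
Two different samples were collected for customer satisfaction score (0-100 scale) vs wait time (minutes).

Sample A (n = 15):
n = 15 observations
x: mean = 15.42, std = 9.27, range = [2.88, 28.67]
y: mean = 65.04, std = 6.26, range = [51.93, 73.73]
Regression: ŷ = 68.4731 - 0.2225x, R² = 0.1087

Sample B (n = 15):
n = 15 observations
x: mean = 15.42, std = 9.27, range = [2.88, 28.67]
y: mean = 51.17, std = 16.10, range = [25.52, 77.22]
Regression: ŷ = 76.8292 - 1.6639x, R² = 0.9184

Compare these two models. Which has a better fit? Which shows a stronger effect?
Model B has the better fit (R² = 0.9184 vs 0.1087). Model B shows the stronger effect (|β₁| = 1.6639 vs 0.2225).

Model Comparison:

Goodness of fit (R²):
- Model A: R² = 0.1087 → 10.87% of variance in satisfaction score explained
- Model B: R² = 0.9184 → 91.84% of variance in satisfaction score explained
- 0.9184 > 0.1087 → Model B has the better fit

Strength of effect — compare |β₁|:
- Model A: β₁ = -0.2225 → predicted satisfaction score falls 0.2225 points per additional minute of wait time
- Model B: β₁ = -1.6639 → predicted satisfaction score falls 1.6639 points per additional minute of wait time
- |-0.2225| < |-1.6639| → Model B shows the stronger marginal effect

Note: A steeper slope doesn't make a better model if the scatter around the line is large.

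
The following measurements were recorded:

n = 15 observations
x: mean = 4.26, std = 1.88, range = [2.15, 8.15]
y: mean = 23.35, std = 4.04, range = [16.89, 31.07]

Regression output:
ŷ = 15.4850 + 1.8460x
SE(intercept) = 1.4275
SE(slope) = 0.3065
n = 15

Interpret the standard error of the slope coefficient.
SE(β̂₁) = 0.3065 is the estimated standard deviation of the slope estimate across repeated samples; relative to β̂₁ = 1.8460 that is 16.6%, a precise estimate.

SE(β̂₁) = 0.3065 says: if we drew many samples of n = 15 from the same population and refit each time, the fitted slopes would scatter with a standard deviation of roughly 0.3065 around the true β₁.

Relative precision:
- SE / |β̂₁| = 0.3065 / 1.8460 = 16.6%
- Rule of thumb (under 20%: precise; 20% to under 50%: moderately precise; 50% or more: imprecise) → precise

Link to interval estimation: a confidence interval for β₁ is β̂₁ ± t* × 0.3065, so SE sets the half-width per unit of t*.

What drives SE(β̂₁): larger n (here n = 15) → smaller SE.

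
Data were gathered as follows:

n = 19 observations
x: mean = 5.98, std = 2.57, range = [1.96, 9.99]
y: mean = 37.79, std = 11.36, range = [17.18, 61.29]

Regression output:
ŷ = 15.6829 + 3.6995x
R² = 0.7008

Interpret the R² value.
The model explains 70.08% of the variance in y (R² = 0.7008), leaving 29.92% unexplained; the fit is strong.

R² = 1 − SS_res/SS_tot compares the residual scatter to the total scatter of y about its mean.

Here R² = 0.7008:
- Explained: 70.08% of the variation in y
- Unexplained (residual): 100% − 70.08% = 29.92%
- Rule of thumb (below 0.3 weak; 0.3 to below 0.7 moderate; 0.7 and above strong) → strong

Calculation: R² = 1 − (SS_res / SS_tot), where SS_res is the sum of squared residuals and SS_tot the total sum of squares.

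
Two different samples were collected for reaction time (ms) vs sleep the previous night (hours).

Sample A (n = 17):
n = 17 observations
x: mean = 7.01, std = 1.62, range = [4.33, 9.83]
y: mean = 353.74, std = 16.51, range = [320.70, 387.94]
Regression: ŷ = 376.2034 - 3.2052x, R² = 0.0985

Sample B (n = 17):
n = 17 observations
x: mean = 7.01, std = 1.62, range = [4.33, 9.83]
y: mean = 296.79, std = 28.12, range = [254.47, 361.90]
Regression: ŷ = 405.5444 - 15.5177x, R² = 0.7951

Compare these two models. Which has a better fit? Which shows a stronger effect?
Model B has the better fit (R² = 0.7951 vs 0.0985). Model B shows the stronger effect (|β₁| = 15.5177 vs 3.2052).

Model Comparison:

Goodness of fit (R²):
- Model A: R² = 0.0985 → 9.85% of variance in reaction time explained
- Model B: R² = 0.7951 → 79.51% of variance in reaction time explained
- 0.7951 > 0.0985 → Model B has the better fit

Strength of effect — compare |β₁|:
- Model A: β₁ = -3.2052 → predicted reaction time falls 3.2052 ms per additional hour of sleep
- Model B: β₁ = -15.5177 → predicted reaction time falls 15.5177 ms per additional hour of sleep
- |-3.2052| < |-15.5177| → Model B shows the stronger marginal effect

Note: A steeper slope doesn't make a better model if the scatter around the line is large.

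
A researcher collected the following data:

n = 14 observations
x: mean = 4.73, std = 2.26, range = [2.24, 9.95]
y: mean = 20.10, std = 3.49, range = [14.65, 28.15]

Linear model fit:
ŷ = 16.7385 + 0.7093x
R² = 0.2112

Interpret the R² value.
About 21.12% of the variability in y is accounted for by the regression on x (R² = 0.2112) — a weak linear fit.

R² (coefficient of determination) measures the proportion of variance in y explained by the regression model.

Here R² = 0.2112:
- Explained: 21.12% of the variation in y
- Unexplained (residual): 100% − 21.12% = 78.88%
- Rule of thumb (below 0.3 weak; 0.3 to below 0.7 moderate; 0.7 and above strong) → weak

Note: R² never decreases when predictors are added, so it should not be used alone to compare models of different size.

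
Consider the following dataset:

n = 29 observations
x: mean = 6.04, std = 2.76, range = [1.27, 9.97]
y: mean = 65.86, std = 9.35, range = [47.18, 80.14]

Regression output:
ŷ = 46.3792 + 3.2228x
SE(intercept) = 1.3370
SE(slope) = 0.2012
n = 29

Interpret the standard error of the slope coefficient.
The slope 3.2228 is pinned down to within about ±0.2012 (one SE) by these data — relative uncertainty 6.2%, i.e. precise.

SE(β̂₁) = s / √Sxx, where s is the residual standard deviation and Sxx = Σ(x − x̄)². It is the yardstick for how far β̂₁ = 3.2228 could plausibly be from the true slope.

Relative precision:
- SE / |β̂₁| = 0.2012 / 3.2228 = 6.2%
- Rule of thumb (under 20%: precise; 20% to under 50%: moderately precise; 50% or more: imprecise) → precise

Link to interval estimation: a confidence interval for β₁ is β̂₁ ± t* × 0.2012, so SE sets the half-width per unit of t*.

What drives SE(β̂₁): more residual scatter → larger SE; larger n (here n = 29) → smaller SE; wider spread of x values → smaller SE.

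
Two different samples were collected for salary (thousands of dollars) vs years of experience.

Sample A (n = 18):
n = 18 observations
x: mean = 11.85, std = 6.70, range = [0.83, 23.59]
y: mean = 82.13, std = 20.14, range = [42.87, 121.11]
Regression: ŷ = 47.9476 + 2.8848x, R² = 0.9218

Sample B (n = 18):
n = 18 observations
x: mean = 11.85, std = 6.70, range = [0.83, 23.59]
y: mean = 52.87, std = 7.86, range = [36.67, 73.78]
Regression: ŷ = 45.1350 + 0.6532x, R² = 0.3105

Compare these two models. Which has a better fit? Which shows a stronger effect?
Model A has the better fit (R² = 0.9218 vs 0.3105). Model A shows the stronger effect (|β₁| = 2.8848 vs 0.6532).

Model Comparison:

Fit — compare R²:
- Model A: R² = 0.9218 → 92.18% of variance in salary explained
- Model B: R² = 0.3105 → 31.05% of variance in salary explained
- 0.9218 > 0.3105 → Model A has the better fit

Which has the larger per-year effect? (|β₁|)
- Model A: β₁ = 2.8848 → predicted salary rises 2.8848 thousand dollars per additional year of experience
- Model B: β₁ = 0.6532 → predicted salary rises 0.6532 thousand dollars per additional year of experience
- |2.8848| > |0.6532| → Model A shows the stronger marginal effect

Notes:
- R² measures how tightly points cluster around the line; β₁ measures how steep the line is — they answer different questions.
- A steeper slope doesn't make a better model if the scatter around the line is large.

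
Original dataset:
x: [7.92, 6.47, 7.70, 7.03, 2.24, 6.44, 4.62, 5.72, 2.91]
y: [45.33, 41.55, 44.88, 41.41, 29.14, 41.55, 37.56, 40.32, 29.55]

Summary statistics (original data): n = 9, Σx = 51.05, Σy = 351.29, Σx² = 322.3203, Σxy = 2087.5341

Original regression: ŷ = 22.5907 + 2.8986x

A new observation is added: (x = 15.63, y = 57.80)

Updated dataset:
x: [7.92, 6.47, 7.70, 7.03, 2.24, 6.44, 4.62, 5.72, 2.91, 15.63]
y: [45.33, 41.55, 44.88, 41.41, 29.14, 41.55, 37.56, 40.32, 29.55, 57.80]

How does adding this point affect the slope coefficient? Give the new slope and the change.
Adding the point moves β₁ from 2.8986 to 2.1569, i.e. it decreases by 0.7417 (-25.6%).

x = 15.63 lies well outside the original x-range [2.24, 7.92] (x̄ ≈ 5.67), so this observation has high leverage and can move the slope substantially.

Step 1: Update the sums with the new point (n goes from 9 to 10)
Σx  = 51.05 + 15.63 = 66.68
Σy  = 351.29 + 57.80 = 409.09
Σx² = 322.3203 + 15.63² = 322.3203 + 244.2969 = 566.6172
Σxy = 2087.5341 + 15.63×57.80 = 2087.5341 + 903.4140 = 2990.9481

Step 2: Recompute the slope with b₁ = (nΣxy − ΣxΣy) / (nΣx² − (Σx)²)
Numerator   = 10×2990.9481 − 66.68×409.09 = 29909.4810 − 27278.1212 = 2631.3598
Denominator = 10×566.6172 − 66.68² = 5666.1720 − 4446.2224 = 1219.9496
b₁(new) = 2631.3598 / 1219.9496 = 2.1569

(Same formula on the original sums: (9×2087.5341 − 51.05×351.29) / (9×322.3203 − 51.05²) = 854.4524 / 294.7802 = 2.8986, matching the given fit.)

Step 3: Change in slope
Δβ₁ = 2.1569 − 2.8986 = -0.7417
Relative change = -0.7417 / 2.8986 × 100% = -25.6%
→ the slope decreases when the point is added.

A high-leverage point only changes the slope if it is off the original line; here y = 57.80 is below the original trend, so the slope decreases.
In practice: refit with and without it and report both if conclusions differ; check such a point for data-entry or measurement error.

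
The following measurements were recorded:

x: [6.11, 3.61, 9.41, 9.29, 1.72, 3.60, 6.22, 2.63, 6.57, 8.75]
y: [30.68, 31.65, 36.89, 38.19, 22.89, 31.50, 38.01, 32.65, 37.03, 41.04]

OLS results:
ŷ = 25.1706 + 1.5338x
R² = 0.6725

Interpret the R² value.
The model explains 67.25% of the variance in y (R² = 0.6725), leaving 32.75% unexplained; the fit is moderate.

R² = 1 − SS_res/SS_tot compares the residual scatter to the total scatter of y about its mean.

Here R² = 0.6725:
- Explained: 67.25% of the variation in y
- Unexplained (residual): 100% − 67.25% = 32.75%
- Rule of thumb (below 0.3 weak; 0.3 to below 0.7 moderate; 0.7 and above strong) → moderate

Note: R² says nothing about causation, and a high R² does not by itself mean the linear form is appropriate — check the residuals.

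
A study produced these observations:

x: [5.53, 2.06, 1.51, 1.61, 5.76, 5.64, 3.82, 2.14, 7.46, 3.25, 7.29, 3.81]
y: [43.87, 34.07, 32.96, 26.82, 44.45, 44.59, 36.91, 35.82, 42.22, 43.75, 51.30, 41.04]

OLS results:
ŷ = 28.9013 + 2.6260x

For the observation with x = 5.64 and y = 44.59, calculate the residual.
Residual = 0.8781

The residual is the difference between the actual value and the predicted value:

Residual = y - ŷ

Step 1: Calculate predicted value
ŷ = 28.9013 + 2.6260 × 5.64
ŷ = 43.7119

Step 2: Calculate residual
Residual = 44.59 - 43.7119
Residual = 0.8781

Interpretation: the model underestimates the actual value by 0.8781 at this point (positive residual → observation lies above the fitted line).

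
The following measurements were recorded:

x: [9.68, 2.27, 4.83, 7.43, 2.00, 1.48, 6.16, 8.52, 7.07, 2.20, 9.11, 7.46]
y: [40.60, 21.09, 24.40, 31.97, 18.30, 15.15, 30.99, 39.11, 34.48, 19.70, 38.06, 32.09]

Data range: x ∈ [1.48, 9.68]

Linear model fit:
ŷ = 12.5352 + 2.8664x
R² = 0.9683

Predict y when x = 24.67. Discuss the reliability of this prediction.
ŷ = 83.2493 (extrapolation — x = 24.67 lies outside [1.48, 9.68], so reliability is low).

Prediction calculation:
ŷ = 12.5352 + 2.8664 × 24.67
ŷ = 83.2493

Reliability:
- Data range: x ∈ [1.48, 9.68]
- Prediction point: x = 24.67 is 14.99 units above the observed range → this is EXTRAPOLATION, not interpolation

Why that matters here:
- The standard error of prediction grows with (x − x̄)², and x = 24.67 is far from x̄ = 5.68
- Real relationships often flatten, saturate, or turn nonlinear at extremes
- There are no observations near this x to validate the fitted line there

A defensible statement: 'if the linear trend continued to x = 24.67, y would be about 83.2493' — the premise is untested.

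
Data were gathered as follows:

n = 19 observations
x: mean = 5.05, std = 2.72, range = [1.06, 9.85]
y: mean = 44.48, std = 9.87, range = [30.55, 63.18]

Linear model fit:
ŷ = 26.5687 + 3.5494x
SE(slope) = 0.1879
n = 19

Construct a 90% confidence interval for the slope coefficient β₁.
The 90% CI for β₁ is (3.2225, 3.8763)

Confidence interval for the slope:

The 90% CI for β₁ is: β̂₁ ± t*(α/2, n-2) × SE(β̂₁)

Step 1: Find critical t-value
- Confidence level = 0.9
- Degrees of freedom = n - 2 = 19 - 2 = 17
- t*(α/2, 17) = 1.7396

Step 2: Calculate margin of error
Margin = 1.7396 × 0.1879 = 0.3269

Step 3: Construct interval
CI = 3.5494 ± 0.3269
CI = (3.2225, 3.8763)

Interpretation: intervals built this way capture the true β₁ in 90% of repeated samples; here the plausible range for the per-unit effect of x on y is 3.2225 to 3.8763.
The interval does not include 0, suggesting a significant linear relationship.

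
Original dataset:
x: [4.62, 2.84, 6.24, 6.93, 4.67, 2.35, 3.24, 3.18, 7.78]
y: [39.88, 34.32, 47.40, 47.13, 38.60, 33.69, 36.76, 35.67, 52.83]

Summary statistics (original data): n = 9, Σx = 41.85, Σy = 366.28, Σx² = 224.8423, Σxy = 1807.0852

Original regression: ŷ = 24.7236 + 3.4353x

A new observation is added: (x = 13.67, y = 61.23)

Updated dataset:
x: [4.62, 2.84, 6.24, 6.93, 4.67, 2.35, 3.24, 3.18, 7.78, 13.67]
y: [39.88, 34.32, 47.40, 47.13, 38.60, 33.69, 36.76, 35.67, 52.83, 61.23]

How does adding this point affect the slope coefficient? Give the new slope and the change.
New slope β₁ = 2.6150 versus 3.4353 before: a change of -0.8203 (-23.9%).

x = 13.67 lies well outside the original x-range [2.35, 7.78] (x̄ ≈ 4.65), so this observation has high leverage and can move the slope substantially.

Step 1: Update the sums with the new point (n goes from 9 to 10)
Σx  = 41.85 + 13.67 = 55.52
Σy  = 366.28 + 61.23 = 427.51
Σx² = 224.8423 + 13.67² = 224.8423 + 186.8689 = 411.7112
Σxy = 1807.0852 + 13.67×61.23 = 1807.0852 + 837.0141 = 2644.0993

Step 2: Recompute the slope with b₁ = (nΣxy − ΣxΣy) / (nΣx² − (Σx)²)
Numerator   = 10×2644.0993 − 55.52×427.51 = 26440.9930 − 23735.3552 = 2705.6378
Denominator = 10×411.7112 − 55.52² = 4117.1120 − 3082.4704 = 1034.6416
b₁(new) = 2705.6378 / 1034.6416 = 2.6150

(Same formula on the original sums: (9×1807.0852 − 41.85×366.28) / (9×224.8423 − 41.85²) = 934.9488 / 272.1582 = 3.4353, matching the given fit.)

Step 3: Change in slope
Δβ₁ = 2.6150 − 3.4353 = -0.8203
Relative change = -0.8203 / 3.4353 × 100% = -23.9%
→ the slope decreases when the point is added.

A high-leverage point only changes the slope if it is off the original line; here y = 61.23 is below the original trend, so the slope decreases.
In practice: examine leverage (hᵢ) and Cook's distance rather than deleting it automatically; investigate whether it comes from the same population as the rest of the sample.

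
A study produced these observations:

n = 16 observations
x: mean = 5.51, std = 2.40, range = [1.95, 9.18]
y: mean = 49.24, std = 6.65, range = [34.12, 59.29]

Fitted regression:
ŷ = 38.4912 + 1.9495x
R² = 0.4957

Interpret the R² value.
The model explains 49.57% of the variance in y (R² = 0.4957), leaving 50.43% unexplained; the fit is moderate.

R² (coefficient of determination) measures the proportion of variance in y explained by the regression model.

Here R² = 0.4957:
- Explained: 49.57% of the variation in y
- Unexplained (residual): 100% − 49.57% = 50.43%
- Rule of thumb (below 0.3 weak; 0.3 to below 0.7 moderate; 0.7 and above strong) → moderate

Note: R² says nothing about causation, and a high R² does not by itself mean the linear form is appropriate — check the residuals.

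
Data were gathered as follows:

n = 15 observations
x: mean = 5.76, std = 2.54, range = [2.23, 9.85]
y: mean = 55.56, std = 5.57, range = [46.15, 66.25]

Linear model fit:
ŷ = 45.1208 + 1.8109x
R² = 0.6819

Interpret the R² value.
About 68.19% of the variability in y is accounted for by the regression on x (R² = 0.6819) — a moderate linear fit.

R² = 1 − SS_res/SS_tot compares the residual scatter to the total scatter of y about its mean.

Here R² = 0.6819:
- Explained: 68.19% of the variation in y
- Unexplained (residual): 100% − 68.19% = 31.81%
- Rule of thumb (below 0.3 weak; 0.3 to below 0.7 moderate; 0.7 and above strong) → moderate

Equivalently, for simple linear regression R² = r², so |r| = √0.6819 ≈ 0.8258.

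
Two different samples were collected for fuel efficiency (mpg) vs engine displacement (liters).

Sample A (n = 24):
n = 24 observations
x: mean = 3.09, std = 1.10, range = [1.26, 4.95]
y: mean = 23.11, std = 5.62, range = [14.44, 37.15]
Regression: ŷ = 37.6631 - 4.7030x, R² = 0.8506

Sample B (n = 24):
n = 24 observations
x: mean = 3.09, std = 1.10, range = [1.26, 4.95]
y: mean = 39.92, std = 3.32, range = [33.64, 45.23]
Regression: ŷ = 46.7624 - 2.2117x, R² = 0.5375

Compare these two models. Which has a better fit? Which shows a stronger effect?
Model A has the better fit (R² = 0.8506 vs 0.5375). Model A shows the stronger effect (|β₁| = 4.7030 vs 2.2117).

Model Comparison:

Fit — compare R²:
- Model A: R² = 0.8506 → 85.06% of variance in fuel efficiency explained
- Model B: R² = 0.5375 → 53.75% of variance in fuel efficiency explained
- 0.8506 > 0.5375 → Model A has the better fit

Strength of effect — compare |β₁|:
- Model A: β₁ = -4.7030 → predicted fuel efficiency falls 4.7030 mpg per additional liter of engine displacement
- Model B: β₁ = -2.2117 → predicted fuel efficiency falls 2.2117 mpg per additional liter of engine displacement
- |-4.7030| > |-2.2117| → Model A shows the stronger marginal effect

Notes:
- The two samples could reflect different populations, time periods, or measurement quality.
- A steeper slope doesn't make a better model if the scatter around the line is large.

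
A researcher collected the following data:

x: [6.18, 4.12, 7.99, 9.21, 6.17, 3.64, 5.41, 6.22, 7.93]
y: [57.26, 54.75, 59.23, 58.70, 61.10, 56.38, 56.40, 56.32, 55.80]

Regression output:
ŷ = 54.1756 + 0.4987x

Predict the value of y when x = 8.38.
ŷ = 58.3547

To predict y for x = 8.38, substitute into the regression equation:

ŷ = 54.1756 + 0.4987 × 8.38
ŷ = 54.1756 + 4.1791
ŷ = 58.3547

This is the fitted mean response at that x — an individual observation would come with a wider prediction interval.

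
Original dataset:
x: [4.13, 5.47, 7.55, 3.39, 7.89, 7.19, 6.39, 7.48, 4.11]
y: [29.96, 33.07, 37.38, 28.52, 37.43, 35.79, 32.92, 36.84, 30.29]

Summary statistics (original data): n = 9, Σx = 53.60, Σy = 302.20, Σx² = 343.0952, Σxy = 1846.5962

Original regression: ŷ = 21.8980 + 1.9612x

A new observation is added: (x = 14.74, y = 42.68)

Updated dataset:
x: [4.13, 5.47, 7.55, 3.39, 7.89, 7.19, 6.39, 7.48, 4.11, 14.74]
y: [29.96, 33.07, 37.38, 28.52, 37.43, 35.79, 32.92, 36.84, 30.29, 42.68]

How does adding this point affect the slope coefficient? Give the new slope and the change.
New slope β₁ = 1.2728 versus 1.9612 before: a change of -0.6884 (-35.1%).

The new point has HIGH LEVERAGE: x = 14.74 is far from the original mean x̄ = 53.60/9 ≈ 5.96 (original range [3.39, 7.89]).

Step 1: Update the sums with the new point (n goes from 9 to 10)
Σx  = 53.60 + 14.74 = 68.34
Σy  = 302.20 + 42.68 = 344.88
Σx² = 343.0952 + 14.74² = 343.0952 + 217.2676 = 560.3628
Σxy = 1846.5962 + 14.74×42.68 = 1846.5962 + 629.1032 = 2475.6994

Step 2: Recompute the slope with b₁ = (nΣxy − ΣxΣy) / (nΣx² − (Σx)²)
Numerator   = 10×2475.6994 − 68.34×344.88 = 24756.9940 − 23569.0992 = 1187.8948
Denominator = 10×560.3628 − 68.34² = 5603.6280 − 4670.3556 = 933.2724
b₁(new) = 1187.8948 / 933.2724 = 1.2728

(Same formula on the original sums: (9×1846.5962 − 53.60×302.20) / (9×343.0952 − 53.60²) = 421.4458 / 214.8968 = 1.9612, matching the given fit.)

Step 3: Change in slope
Δβ₁ = 1.2728 − 1.9612 = -0.6884
Relative change = -0.6884 / 1.9612 × 100% = -35.1%
→ the slope decreases when the point is added.

A high-leverage point only changes the slope if it is off the original line; here y = 42.68 is below the original trend, so the slope decreases.
In practice: examine leverage (hᵢ) and Cook's distance rather than deleting it automatically.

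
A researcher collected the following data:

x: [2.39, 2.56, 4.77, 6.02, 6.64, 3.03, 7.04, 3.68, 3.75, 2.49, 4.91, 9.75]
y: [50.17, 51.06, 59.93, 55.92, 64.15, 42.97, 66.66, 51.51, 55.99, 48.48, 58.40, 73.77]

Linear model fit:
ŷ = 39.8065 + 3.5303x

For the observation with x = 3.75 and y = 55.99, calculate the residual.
Residual = 2.9449

The residual is the difference between the actual value and the predicted value:

Residual = y - ŷ

Step 1: Calculate predicted value
ŷ = 39.8065 + 3.5303 × 3.75
ŷ = 53.0451

Step 2: Calculate residual
Residual = 55.99 - 53.0451
Residual = 2.9449

Sign check: y > ŷ, so the point is above the line and the fit underestimates here.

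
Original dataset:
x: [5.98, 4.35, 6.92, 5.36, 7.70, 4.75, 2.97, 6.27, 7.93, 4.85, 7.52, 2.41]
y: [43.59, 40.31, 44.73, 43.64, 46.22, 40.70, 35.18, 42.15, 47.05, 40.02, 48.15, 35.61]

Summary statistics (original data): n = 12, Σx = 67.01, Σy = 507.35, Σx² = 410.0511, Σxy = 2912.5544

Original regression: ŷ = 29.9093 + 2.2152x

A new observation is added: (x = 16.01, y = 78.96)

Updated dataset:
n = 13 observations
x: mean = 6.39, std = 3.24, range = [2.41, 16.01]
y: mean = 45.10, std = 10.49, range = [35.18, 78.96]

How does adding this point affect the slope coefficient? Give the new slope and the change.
New slope β₁ = 3.1752 versus 2.2152 before: a change of +0.9600 (+43.3%).

The new point has HIGH LEVERAGE: x = 16.01 is far from the original mean x̄ = 67.01/12 ≈ 5.58 (original range [2.41, 7.93]).

Step 1: Update the sums with the new point (n goes from 12 to 13)
Σx  = 67.01 + 16.01 = 83.02
Σy  = 507.35 + 78.96 = 586.31
Σx² = 410.0511 + 16.01² = 410.0511 + 256.3201 = 666.3712
Σxy = 2912.5544 + 16.01×78.96 = 2912.5544 + 1264.1496 = 4176.7040

Step 2: Recompute the slope with b₁ = (nΣxy − ΣxΣy) / (nΣx² − (Σx)²)
Numerator   = 13×4176.7040 − 83.02×586.31 = 54297.1520 − 48675.4562 = 5621.6958
Denominator = 13×666.3712 − 83.02² = 8662.8256 − 6892.3204 = 1770.5052
b₁(new) = 5621.6958 / 1770.5052 = 3.1752

(Same formula on the original sums: (12×2912.5544 − 67.01×507.35) / (12×410.0511 − 67.01²) = 953.1293 / 430.2731 = 2.2152, matching the given fit.)

Step 3: Change in slope
Δβ₁ = 3.1752 − 2.2152 = +0.9600
Relative change = +0.9600 / 2.2152 × 100% = +43.3%
→ the slope increases when the point is added.

A high-leverage point only changes the slope if it is off the original line; here y = 78.96 is above the original trend, so the slope increases.
In practice: investigate whether it comes from the same population as the rest of the sample.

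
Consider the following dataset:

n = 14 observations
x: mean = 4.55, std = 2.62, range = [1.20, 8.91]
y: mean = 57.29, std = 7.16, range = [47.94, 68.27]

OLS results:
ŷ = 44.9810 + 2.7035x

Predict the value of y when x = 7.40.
ŷ = 64.9869

To predict y for x = 7.40, substitute into the regression equation:

ŷ = 44.9810 + 2.7035 × 7.40
ŷ = 44.9810 + 20.0059
ŷ = 64.9869

This is a point prediction; actual observations scatter around it by roughly the residual standard deviation.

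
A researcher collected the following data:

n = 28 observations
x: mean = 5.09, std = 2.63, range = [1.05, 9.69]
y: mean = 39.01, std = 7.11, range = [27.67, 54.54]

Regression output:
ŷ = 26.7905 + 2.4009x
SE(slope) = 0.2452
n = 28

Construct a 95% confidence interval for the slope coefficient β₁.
The 95% CI for β₁ is (1.8969, 2.9049)

Confidence interval for the slope:

The 95% CI for β₁ is: β̂₁ ± t*(α/2, n-2) × SE(β̂₁)

Step 1: Find critical t-value
- Confidence level = 0.95
- Degrees of freedom = n - 2 = 28 - 2 = 26
- t*(α/2, 26) = 2.0555

Step 2: Calculate margin of error
Margin = 2.0555 × 0.2452 = 0.5040

Step 3: Construct interval
CI = 2.4009 ± 0.5040
CI = (1.8969, 2.9049)

Interpretation: intervals built this way capture the true β₁ in 95% of repeated samples; here the plausible range for the per-unit effect of x on y is 1.8969 to 2.9049.
The interval does not include 0, suggesting a significant linear relationship.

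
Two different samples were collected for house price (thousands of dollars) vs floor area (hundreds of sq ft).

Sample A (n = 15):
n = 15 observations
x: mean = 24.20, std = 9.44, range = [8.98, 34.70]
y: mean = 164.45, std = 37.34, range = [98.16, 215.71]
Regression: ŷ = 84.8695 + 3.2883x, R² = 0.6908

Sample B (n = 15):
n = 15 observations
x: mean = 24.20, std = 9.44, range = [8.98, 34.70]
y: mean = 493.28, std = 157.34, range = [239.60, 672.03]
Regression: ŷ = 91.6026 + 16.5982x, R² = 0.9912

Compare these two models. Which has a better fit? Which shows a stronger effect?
Model B has the better fit (R² = 0.9912 vs 0.6908). Model B shows the stronger effect (|β₁| = 16.5982 vs 3.2883).

Model Comparison:

Fit — compare R²:
- Model A: R² = 0.6908 → 69.08% of variance in house price explained
- Model B: R² = 0.9912 → 99.12% of variance in house price explained
- 0.9912 > 0.6908 → Model B has the better fit

Which has the larger per-hundred sq ft effect? (|β₁|)
- Model A: β₁ = 3.2883 → predicted house price rises 3.2883 thousand dollars per additional hundred sq ft of floor area
- Model B: β₁ = 16.5982 → predicted house price rises 16.5982 thousand dollars per additional hundred sq ft of floor area
- |3.2883| < |16.5982| → Model B shows the stronger marginal effect

Notes:
- A better fit (higher R²) doesn't necessarily mean a more important relationship.
- A steeper slope doesn't make a better model if the scatter around the line is large.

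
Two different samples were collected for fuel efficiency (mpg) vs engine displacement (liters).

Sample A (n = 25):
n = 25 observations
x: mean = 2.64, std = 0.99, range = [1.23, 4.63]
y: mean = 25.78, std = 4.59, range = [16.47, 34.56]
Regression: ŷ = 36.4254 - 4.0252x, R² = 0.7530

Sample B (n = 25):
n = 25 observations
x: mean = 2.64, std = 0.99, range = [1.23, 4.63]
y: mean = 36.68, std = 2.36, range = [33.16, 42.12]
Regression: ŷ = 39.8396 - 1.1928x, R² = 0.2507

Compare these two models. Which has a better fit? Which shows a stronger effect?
Model A has the better fit (R² = 0.7530 vs 0.2507). Model A shows the stronger effect (|β₁| = 4.0252 vs 1.1928).

Model Comparison:

Which explains more variance? (R²)
- Model A: R² = 0.7530 → 75.30% of variance in fuel efficiency explained
- Model B: R² = 0.2507 → 25.07% of variance in fuel efficiency explained
- 0.7530 > 0.2507 → Model A has the better fit

Strength of effect — compare |β₁|:
- Model A: β₁ = -4.0252 → predicted fuel efficiency falls 4.0252 mpg per additional liter of engine displacement
- Model B: β₁ = -1.1928 → predicted fuel efficiency falls 1.1928 mpg per additional liter of engine displacement
- |-4.0252| > |-1.1928| → Model A shows the stronger marginal effect

Note: A better fit (higher R²) doesn't necessarily mean a more important relationship.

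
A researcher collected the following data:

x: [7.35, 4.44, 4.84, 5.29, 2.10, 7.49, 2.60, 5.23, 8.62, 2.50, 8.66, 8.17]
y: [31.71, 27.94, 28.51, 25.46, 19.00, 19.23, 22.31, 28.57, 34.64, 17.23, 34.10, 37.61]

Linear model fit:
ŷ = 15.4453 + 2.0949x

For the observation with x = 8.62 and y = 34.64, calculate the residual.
Residual = 1.1367

The residual is the difference between the actual value and the predicted value:

Residual = y - ŷ

Step 1: Calculate predicted value
ŷ = 15.4453 + 2.0949 × 8.62
ŷ = 33.5033

Step 2: Calculate residual
Residual = 34.64 - 33.5033
Residual = 1.1367

Sign check: y > ŷ, so the point is above the line and the fit underestimates here.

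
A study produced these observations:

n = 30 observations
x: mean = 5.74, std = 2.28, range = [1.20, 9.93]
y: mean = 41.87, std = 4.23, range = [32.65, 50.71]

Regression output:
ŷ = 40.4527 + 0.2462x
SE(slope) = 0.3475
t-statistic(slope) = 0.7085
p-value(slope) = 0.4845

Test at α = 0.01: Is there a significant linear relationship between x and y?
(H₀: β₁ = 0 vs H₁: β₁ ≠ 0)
Fail to reject H₀: p-value = 0.4845 ≥ α = 0.01. The linear relationship is not significant at the 1% level.

Hypothesis test for the slope coefficient:

H₀: β₁ = 0 (no linear relationship)
H₁: β₁ ≠ 0 (linear relationship exists)

Test statistic: t = β̂₁ / SE(β̂₁) = 0.2462 / 0.3475 = 0.7085

With df = 28, the two-sided p-value for |t| = 0.7085 is 0.4845.

Decision rule: reject H₀ if p-value < α.
p-value = 0.4845 ≥ α = 0.01 → fail to reject H₀.

There is not sufficient evidence at the 1% significance level to conclude that a linear relationship exists between x and y.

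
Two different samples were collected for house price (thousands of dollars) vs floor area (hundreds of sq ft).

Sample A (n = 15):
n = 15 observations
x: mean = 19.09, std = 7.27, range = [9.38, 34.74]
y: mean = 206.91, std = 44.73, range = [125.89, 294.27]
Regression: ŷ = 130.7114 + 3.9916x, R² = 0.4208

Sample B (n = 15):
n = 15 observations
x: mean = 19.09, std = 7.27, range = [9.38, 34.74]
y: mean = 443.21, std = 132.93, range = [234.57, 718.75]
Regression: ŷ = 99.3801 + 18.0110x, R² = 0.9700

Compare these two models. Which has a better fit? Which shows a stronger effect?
Model B has the better fit (R² = 0.9700 vs 0.4208). Model B shows the stronger effect (|β₁| = 18.0110 vs 3.9916).

Model Comparison:

Fit — compare R²:
- Model A: R² = 0.4208 → 42.08% of variance in house price explained
- Model B: R² = 0.9700 → 97.00% of variance in house price explained
- 0.9700 > 0.4208 → Model B has the better fit

Which has the larger per-hundred sq ft effect? (|β₁|)
- Model A: β₁ = 3.9916 → predicted house price rises 3.9916 thousand dollars per additional hundred sq ft of floor area
- Model B: β₁ = 18.0110 → predicted house price rises 18.0110 thousand dollars per additional hundred sq ft of floor area
- |3.9916| < |18.0110| → Model B shows the stronger marginal effect

Notes:
- A better fit (higher R²) doesn't necessarily mean a more important relationship.
- A steeper slope doesn't make a better model if the scatter around the line is large.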